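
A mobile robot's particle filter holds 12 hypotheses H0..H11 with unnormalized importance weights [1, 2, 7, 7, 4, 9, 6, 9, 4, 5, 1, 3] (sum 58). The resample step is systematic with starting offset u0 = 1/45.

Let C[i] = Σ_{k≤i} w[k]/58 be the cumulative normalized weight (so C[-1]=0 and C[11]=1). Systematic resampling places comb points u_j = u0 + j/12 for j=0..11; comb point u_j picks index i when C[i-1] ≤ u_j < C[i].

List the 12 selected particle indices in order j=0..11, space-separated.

1 2 3 3 4 5 6 6 7 7 9 10

C = [1/58, 3/58, 5/29, 17/58, 21/58, 15/29, 18/29, 45/58, 49/58, 27/29, 55/58, 1]
j=0: u_0=1/45 ∈ [1/58, 3/58) → index 1
j=1: u_1=19/180 ∈ [3/58, 5/29) → index 2
j=2: u_2=17/90 ∈ [5/29, 17/58) → index 3
j=3: u_3=49/180 ∈ [5/29, 17/58) → index 3
j=4: u_4=16/45 ∈ [17/58, 21/58) → index 4
j=5: u_5=79/180 ∈ [21/58, 15/29) → index 5
j=6: u_6=47/90 ∈ [15/29, 18/29) → index 6
j=7: u_7=109/180 ∈ [15/29, 18/29) → index 6
j=8: u_8=31/45 ∈ [18/29, 45/58) → index 7
j=9: u_9=139/180 ∈ [18/29, 45/58) → index 7
j=10: u_10=77/90 ∈ [49/58, 27/29) → index 9
j=11: u_11=169/180 ∈ [27/29, 55/58) → index 10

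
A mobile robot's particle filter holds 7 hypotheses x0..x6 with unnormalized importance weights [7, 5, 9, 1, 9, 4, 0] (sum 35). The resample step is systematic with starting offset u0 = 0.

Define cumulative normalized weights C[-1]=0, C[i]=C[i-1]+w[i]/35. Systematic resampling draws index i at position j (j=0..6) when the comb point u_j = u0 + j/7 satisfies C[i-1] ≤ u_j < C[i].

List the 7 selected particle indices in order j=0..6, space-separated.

C = [1/5, 12/35, 3/5, 22/35, 31/35, 1, 1]
j=0: u_0=0 ∈ [0, 1/5) → index 0
j=1: u_1=1/7 ∈ [0, 1/5) → index 0
j=2: u_2=2/7 ∈ [1/5, 12/35) → index 1
j=3: u_3=3/7 ∈ [12/35, 3/5) → index 2
j=4: u_4=4/7 ∈ [12/35, 3/5) → index 2
j=5: u_5=5/7 ∈ [22/35, 31/35) → index 4
j=6: u_6=6/7 ∈ [22/35, 31/35) → index 4

0 0 1 2 2 4 4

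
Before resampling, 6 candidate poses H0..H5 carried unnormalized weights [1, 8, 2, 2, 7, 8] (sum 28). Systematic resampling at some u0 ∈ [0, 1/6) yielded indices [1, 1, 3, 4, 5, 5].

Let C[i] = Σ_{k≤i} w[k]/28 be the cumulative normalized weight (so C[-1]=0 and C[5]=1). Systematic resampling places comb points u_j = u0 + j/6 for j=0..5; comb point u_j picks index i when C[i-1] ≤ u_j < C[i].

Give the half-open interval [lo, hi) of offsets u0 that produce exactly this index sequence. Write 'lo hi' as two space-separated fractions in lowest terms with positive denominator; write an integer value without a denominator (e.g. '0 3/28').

C = [1/28, 9/28, 11/28, 13/28, 5/7, 1]
j=0 picked index 1: u0 ∈ [1/28, 9/28)
j=1 picked index 1: u0 ∈ [-11/84, 13/84)
j=2 picked index 3: u0 ∈ [5/84, 11/84)
j=3 picked index 4: u0 ∈ [-1/28, 3/14)
j=4 picked index 5: u0 ∈ [1/21, 1/3)
j=5 picked index 5: u0 ∈ [-5/42, 1/6)
intersection: [5/84, 11/84)

5/84 11/84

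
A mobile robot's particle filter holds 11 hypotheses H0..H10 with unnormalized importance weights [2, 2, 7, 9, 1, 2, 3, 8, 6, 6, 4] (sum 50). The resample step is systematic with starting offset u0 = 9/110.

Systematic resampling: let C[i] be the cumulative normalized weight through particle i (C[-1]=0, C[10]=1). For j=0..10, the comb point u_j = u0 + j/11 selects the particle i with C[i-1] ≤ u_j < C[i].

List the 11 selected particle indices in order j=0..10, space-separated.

2 2 3 3 5 7 7 8 9 9 10

C = [1/25, 2/25, 11/50, 2/5, 21/50, 23/50, 13/25, 17/25, 4/5, 23/25, 1]
j=0: u_0=9/110 ∈ [2/25, 11/50) → index 2
j=1: u_1=19/110 ∈ [2/25, 11/50) → index 2
j=2: u_2=29/110 ∈ [11/50, 2/5) → index 3
j=3: u_3=39/110 ∈ [11/50, 2/5) → index 3
j=4: u_4=49/110 ∈ [21/50, 23/50) → index 5
j=5: u_5=59/110 ∈ [13/25, 17/25) → index 7
j=6: u_6=69/110 ∈ [13/25, 17/25) → index 7
j=7: u_7=79/110 ∈ [17/25, 4/5) → index 8
j=8: u_8=89/110 ∈ [4/5, 23/25) → index 9
j=9: u_9=9/10 ∈ [4/5, 23/25) → index 9
j=10: u_10=109/110 ∈ [23/25, 1) → index 10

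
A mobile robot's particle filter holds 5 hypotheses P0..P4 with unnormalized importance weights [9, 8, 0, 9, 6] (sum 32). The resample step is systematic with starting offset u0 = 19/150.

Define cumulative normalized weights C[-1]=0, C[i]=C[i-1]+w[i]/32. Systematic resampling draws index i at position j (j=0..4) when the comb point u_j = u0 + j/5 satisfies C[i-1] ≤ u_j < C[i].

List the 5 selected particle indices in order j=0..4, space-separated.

C = [9/32, 17/32, 17/32, 13/16, 1]
j=0: u_0=19/150 ∈ [0, 9/32) → index 0
j=1: u_1=49/150 ∈ [9/32, 17/32) → index 1
j=2: u_2=79/150 ∈ [9/32, 17/32) → index 1
j=3: u_3=109/150 ∈ [17/32, 13/16) → index 3
j=4: u_4=139/150 ∈ [13/16, 1) → index 4

0 1 1 3 4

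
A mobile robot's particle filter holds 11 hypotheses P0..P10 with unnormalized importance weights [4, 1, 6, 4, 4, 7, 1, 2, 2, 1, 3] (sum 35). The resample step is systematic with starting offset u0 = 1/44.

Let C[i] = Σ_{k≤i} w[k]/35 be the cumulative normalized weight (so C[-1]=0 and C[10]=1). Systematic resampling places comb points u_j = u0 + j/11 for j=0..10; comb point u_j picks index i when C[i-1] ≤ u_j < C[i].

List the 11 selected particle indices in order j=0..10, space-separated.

C = [4/35, 1/7, 11/35, 3/7, 19/35, 26/35, 27/35, 29/35, 31/35, 32/35, 1]
j=0: u_0=1/44 ∈ [0, 4/35) → index 0
j=1: u_1=5/44 ∈ [0, 4/35) → index 0
j=2: u_2=9/44 ∈ [1/7, 11/35) → index 2
j=3: u_3=13/44 ∈ [1/7, 11/35) → index 2
j=4: u_4=17/44 ∈ [11/35, 3/7) → index 3
j=5: u_5=21/44 ∈ [3/7, 19/35) → index 4
j=6: u_6=25/44 ∈ [19/35, 26/35) → index 5
j=7: u_7=29/44 ∈ [19/35, 26/35) → index 5
j=8: u_8=3/4 ∈ [26/35, 27/35) → index 6
j=9: u_9=37/44 ∈ [29/35, 31/35) → index 8
j=10: u_10=41/44 ∈ [32/35, 1) → index 10

0 0 2 2 3 4 5 5 6 8 10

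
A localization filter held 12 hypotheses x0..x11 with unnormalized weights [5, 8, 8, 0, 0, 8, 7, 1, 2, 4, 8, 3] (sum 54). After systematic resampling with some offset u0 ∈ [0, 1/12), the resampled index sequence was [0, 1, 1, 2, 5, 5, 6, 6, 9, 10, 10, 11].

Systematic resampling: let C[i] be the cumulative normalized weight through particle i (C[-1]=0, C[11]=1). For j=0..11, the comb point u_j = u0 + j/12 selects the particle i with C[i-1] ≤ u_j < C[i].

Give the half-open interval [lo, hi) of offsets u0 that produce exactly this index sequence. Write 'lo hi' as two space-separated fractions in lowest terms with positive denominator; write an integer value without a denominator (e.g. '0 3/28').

1/18 2/27

C = [5/54, 13/54, 7/18, 7/18, 7/18, 29/54, 2/3, 37/54, 13/18, 43/54, 17/18, 1]
j=0 picked index 0: u0 ∈ [0, 5/54)
j=1 picked index 1: u0 ∈ [1/108, 17/108)
j=2 picked index 1: u0 ∈ [-2/27, 2/27)
j=3 picked index 2: u0 ∈ [-1/108, 5/36)
j=4 picked index 5: u0 ∈ [1/18, 11/54)
j=5 picked index 5: u0 ∈ [-1/36, 13/108)
j=6 picked index 6: u0 ∈ [1/27, 1/6)
j=7 picked index 6: u0 ∈ [-5/108, 1/12)
j=8 picked index 9: u0 ∈ [1/18, 7/54)
j=9 picked index 10: u0 ∈ [5/108, 7/36)
j=10 picked index 10: u0 ∈ [-1/27, 1/9)
j=11 picked index 11: u0 ∈ [1/36, 1/12)
intersection: [1/18, 2/27)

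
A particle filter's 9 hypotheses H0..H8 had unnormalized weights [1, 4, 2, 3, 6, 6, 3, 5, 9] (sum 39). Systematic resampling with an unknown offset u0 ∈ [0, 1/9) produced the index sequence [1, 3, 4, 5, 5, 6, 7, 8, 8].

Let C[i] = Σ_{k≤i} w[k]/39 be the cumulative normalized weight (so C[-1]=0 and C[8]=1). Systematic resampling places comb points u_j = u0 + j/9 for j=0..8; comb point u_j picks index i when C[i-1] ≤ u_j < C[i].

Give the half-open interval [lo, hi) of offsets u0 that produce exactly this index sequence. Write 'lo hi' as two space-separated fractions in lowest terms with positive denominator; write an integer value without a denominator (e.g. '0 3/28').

C = [1/39, 5/39, 7/39, 10/39, 16/39, 22/39, 25/39, 10/13, 1]
j=0 picked index 1: u0 ∈ [1/39, 5/39)
j=1 picked index 3: u0 ∈ [8/117, 17/117)
j=2 picked index 4: u0 ∈ [4/117, 22/117)
j=3 picked index 5: u0 ∈ [1/13, 3/13)
j=4 picked index 5: u0 ∈ [-4/117, 14/117)
j=5 picked index 6: u0 ∈ [1/117, 10/117)
j=6 picked index 7: u0 ∈ [-1/39, 4/39)
j=7 picked index 8: u0 ∈ [-1/117, 2/9)
j=8 picked index 8: u0 ∈ [-14/117, 1/9)
intersection: [1/13, 10/117)

1/13 10/117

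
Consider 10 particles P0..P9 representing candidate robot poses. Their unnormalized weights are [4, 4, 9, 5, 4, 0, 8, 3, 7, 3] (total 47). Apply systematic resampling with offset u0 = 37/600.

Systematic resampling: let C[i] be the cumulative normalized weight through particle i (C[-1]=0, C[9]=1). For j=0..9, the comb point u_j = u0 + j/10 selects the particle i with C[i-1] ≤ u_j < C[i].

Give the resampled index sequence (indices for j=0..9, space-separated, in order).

C = [4/47, 8/47, 17/47, 22/47, 26/47, 26/47, 34/47, 37/47, 44/47, 1]
j=0: u_0=37/600 ∈ [0, 4/47) → index 0
j=1: u_1=97/600 ∈ [4/47, 8/47) → index 1
j=2: u_2=157/600 ∈ [8/47, 17/47) → index 2
j=3: u_3=217/600 ∈ [8/47, 17/47) → index 2
j=4: u_4=277/600 ∈ [17/47, 22/47) → index 3
j=5: u_5=337/600 ∈ [26/47, 34/47) → index 6
j=6: u_6=397/600 ∈ [26/47, 34/47) → index 6
j=7: u_7=457/600 ∈ [34/47, 37/47) → index 7
j=8: u_8=517/600 ∈ [37/47, 44/47) → index 8
j=9: u_9=577/600 ∈ [44/47, 1) → index 9

0 1 2 2 3 6 6 7 8 9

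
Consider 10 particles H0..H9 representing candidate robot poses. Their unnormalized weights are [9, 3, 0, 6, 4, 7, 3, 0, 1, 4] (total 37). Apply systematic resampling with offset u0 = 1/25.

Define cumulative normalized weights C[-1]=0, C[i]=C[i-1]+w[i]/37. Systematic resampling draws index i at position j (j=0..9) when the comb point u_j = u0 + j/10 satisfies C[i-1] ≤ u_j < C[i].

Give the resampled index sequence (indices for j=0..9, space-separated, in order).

0 0 0 3 3 4 5 5 6 9

C = [9/37, 12/37, 12/37, 18/37, 22/37, 29/37, 32/37, 32/37, 33/37, 1]
j=0: u_0=1/25 ∈ [0, 9/37) → index 0
j=1: u_1=7/50 ∈ [0, 9/37) → index 0
j=2: u_2=6/25 ∈ [0, 9/37) → index 0
j=3: u_3=17/50 ∈ [12/37, 18/37) → index 3
j=4: u_4=11/25 ∈ [12/37, 18/37) → index 3
j=5: u_5=27/50 ∈ [18/37, 22/37) → index 4
j=6: u_6=16/25 ∈ [22/37, 29/37) → index 5
j=7: u_7=37/50 ∈ [22/37, 29/37) → index 5
j=8: u_8=21/25 ∈ [29/37, 32/37) → index 6
j=9: u_9=47/50 ∈ [33/37, 1) → index 9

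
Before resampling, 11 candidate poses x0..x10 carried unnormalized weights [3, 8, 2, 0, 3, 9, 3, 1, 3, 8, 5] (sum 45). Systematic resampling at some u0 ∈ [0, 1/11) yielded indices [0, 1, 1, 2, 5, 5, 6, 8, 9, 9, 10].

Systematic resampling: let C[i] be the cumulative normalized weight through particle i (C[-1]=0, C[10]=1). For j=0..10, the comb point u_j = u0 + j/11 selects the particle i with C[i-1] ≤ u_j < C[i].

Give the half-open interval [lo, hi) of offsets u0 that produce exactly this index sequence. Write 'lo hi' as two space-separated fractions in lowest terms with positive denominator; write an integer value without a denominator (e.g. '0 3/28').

C = [1/15, 11/45, 13/45, 13/45, 16/45, 5/9, 28/45, 29/45, 32/45, 8/9, 1]
j=0 picked index 0: u0 ∈ [0, 1/15)
j=1 picked index 1: u0 ∈ [-4/165, 76/495)
j=2 picked index 1: u0 ∈ [-19/165, 31/495)
j=3 picked index 2: u0 ∈ [-14/495, 8/495)
j=4 picked index 5: u0 ∈ [-4/495, 19/99)
j=5 picked index 5: u0 ∈ [-49/495, 10/99)
j=6 picked index 6: u0 ∈ [1/99, 38/495)
j=7 picked index 8: u0 ∈ [4/495, 37/495)
j=8 picked index 9: u0 ∈ [-8/495, 16/99)
j=9 picked index 9: u0 ∈ [-53/495, 7/99)
j=10 picked index 10: u0 ∈ [-2/99, 1/11)
intersection: [1/99, 8/495)

1/99 8/495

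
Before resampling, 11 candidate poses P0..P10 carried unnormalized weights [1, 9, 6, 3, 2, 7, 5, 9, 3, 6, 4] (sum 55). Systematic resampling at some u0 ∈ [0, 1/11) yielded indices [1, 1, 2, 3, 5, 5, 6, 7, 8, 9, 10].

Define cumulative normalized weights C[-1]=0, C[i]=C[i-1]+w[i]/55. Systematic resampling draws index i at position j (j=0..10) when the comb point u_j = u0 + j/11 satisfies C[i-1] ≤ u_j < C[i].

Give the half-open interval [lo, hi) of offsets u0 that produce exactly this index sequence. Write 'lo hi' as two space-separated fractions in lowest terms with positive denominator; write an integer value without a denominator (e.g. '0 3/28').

2/55 3/55

C = [1/55, 2/11, 16/55, 19/55, 21/55, 28/55, 3/5, 42/55, 9/11, 51/55, 1]
j=0 picked index 1: u0 ∈ [1/55, 2/11)
j=1 picked index 1: u0 ∈ [-4/55, 1/11)
j=2 picked index 2: u0 ∈ [0, 6/55)
j=3 picked index 3: u0 ∈ [1/55, 4/55)
j=4 picked index 5: u0 ∈ [1/55, 8/55)
j=5 picked index 5: u0 ∈ [-4/55, 3/55)
j=6 picked index 6: u0 ∈ [-2/55, 3/55)
j=7 picked index 7: u0 ∈ [-2/55, 7/55)
j=8 picked index 8: u0 ∈ [2/55, 1/11)
j=9 picked index 9: u0 ∈ [0, 6/55)
j=10 picked index 10: u0 ∈ [1/55, 1/11)
intersection: [2/55, 3/55)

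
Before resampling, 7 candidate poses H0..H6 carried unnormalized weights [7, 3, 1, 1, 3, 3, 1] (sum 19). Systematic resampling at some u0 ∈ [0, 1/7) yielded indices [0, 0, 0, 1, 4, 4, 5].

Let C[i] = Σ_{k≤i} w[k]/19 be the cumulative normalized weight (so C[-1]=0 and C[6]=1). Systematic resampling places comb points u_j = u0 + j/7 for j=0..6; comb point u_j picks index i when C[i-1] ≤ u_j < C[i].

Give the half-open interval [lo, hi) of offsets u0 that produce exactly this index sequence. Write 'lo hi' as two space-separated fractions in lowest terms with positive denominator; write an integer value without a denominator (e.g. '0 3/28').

C = [7/19, 10/19, 11/19, 12/19, 15/19, 18/19, 1]
j=0 picked index 0: u0 ∈ [0, 7/19)
j=1 picked index 0: u0 ∈ [-1/7, 30/133)
j=2 picked index 0: u0 ∈ [-2/7, 11/133)
j=3 picked index 1: u0 ∈ [-8/133, 13/133)
j=4 picked index 4: u0 ∈ [8/133, 29/133)
j=5 picked index 4: u0 ∈ [-11/133, 10/133)
j=6 picked index 5: u0 ∈ [-9/133, 12/133)
intersection: [8/133, 10/133)

8/133 10/133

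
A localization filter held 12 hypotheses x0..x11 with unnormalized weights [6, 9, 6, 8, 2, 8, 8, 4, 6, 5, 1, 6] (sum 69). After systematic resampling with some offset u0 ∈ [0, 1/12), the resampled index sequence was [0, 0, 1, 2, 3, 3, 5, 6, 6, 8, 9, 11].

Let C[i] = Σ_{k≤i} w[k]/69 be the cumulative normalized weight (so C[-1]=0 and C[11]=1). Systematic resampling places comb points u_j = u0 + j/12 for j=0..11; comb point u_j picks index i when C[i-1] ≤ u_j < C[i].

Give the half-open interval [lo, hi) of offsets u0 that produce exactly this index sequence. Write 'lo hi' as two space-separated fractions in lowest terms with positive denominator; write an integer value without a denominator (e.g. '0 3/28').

0 1/276

C = [2/23, 5/23, 7/23, 29/69, 31/69, 13/23, 47/69, 17/23, 19/23, 62/69, 21/23, 1]
j=0 picked index 0: u0 ∈ [0, 2/23)
j=1 picked index 0: u0 ∈ [-1/12, 1/276)
j=2 picked index 1: u0 ∈ [-11/138, 7/138)
j=3 picked index 2: u0 ∈ [-3/92, 5/92)
j=4 picked index 3: u0 ∈ [-2/69, 2/23)
j=5 picked index 3: u0 ∈ [-31/276, 1/276)
j=6 picked index 5: u0 ∈ [-7/138, 3/46)
j=7 picked index 6: u0 ∈ [-5/276, 9/92)
j=8 picked index 6: u0 ∈ [-7/69, 1/69)
j=9 picked index 8: u0 ∈ [-1/92, 7/92)
j=10 picked index 9: u0 ∈ [-1/138, 3/46)
j=11 picked index 11: u0 ∈ [-1/276, 1/12)
intersection: [0, 1/276)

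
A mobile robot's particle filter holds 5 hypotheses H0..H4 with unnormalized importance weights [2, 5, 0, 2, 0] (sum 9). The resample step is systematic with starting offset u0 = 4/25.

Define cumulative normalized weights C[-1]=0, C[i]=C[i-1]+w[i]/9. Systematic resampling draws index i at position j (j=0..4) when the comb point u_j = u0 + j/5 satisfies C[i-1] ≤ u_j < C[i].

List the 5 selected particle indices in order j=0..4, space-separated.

0 1 1 1 3

C = [2/9, 7/9, 7/9, 1, 1]
j=0: u_0=4/25 ∈ [0, 2/9) → index 0
j=1: u_1=9/25 ∈ [2/9, 7/9) → index 1
j=2: u_2=14/25 ∈ [2/9, 7/9) → index 1
j=3: u_3=19/25 ∈ [2/9, 7/9) → index 1
j=4: u_4=24/25 ∈ [7/9, 1) → index 3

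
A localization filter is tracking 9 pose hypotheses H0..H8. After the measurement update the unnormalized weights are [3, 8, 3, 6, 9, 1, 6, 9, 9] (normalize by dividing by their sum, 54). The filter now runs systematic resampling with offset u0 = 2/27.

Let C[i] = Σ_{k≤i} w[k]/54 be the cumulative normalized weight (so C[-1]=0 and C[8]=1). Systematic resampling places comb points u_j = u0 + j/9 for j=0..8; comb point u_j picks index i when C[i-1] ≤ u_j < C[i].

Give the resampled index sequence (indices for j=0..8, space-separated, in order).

1 1 3 4 4 6 7 8 8

C = [1/18, 11/54, 7/27, 10/27, 29/54, 5/9, 2/3, 5/6, 1]
j=0: u_0=2/27 ∈ [1/18, 11/54) → index 1
j=1: u_1=5/27 ∈ [1/18, 11/54) → index 1
j=2: u_2=8/27 ∈ [7/27, 10/27) → index 3
j=3: u_3=11/27 ∈ [10/27, 29/54) → index 4
j=4: u_4=14/27 ∈ [10/27, 29/54) → index 4
j=5: u_5=17/27 ∈ [5/9, 2/3) → index 6
j=6: u_6=20/27 ∈ [2/3, 5/6) → index 7
j=7: u_7=23/27 ∈ [5/6, 1) → index 8
j=8: u_8=26/27 ∈ [5/6, 1) → index 8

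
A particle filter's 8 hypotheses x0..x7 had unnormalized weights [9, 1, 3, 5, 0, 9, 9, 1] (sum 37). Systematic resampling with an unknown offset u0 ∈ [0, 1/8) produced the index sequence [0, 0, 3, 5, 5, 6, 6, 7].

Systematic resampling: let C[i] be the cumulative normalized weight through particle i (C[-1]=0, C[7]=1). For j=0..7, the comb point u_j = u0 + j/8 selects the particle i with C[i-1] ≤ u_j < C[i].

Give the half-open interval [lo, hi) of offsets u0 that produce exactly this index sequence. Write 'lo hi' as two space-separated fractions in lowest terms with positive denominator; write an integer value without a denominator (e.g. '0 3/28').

33/296 35/296

C = [9/37, 10/37, 13/37, 18/37, 18/37, 27/37, 36/37, 1]
j=0 picked index 0: u0 ∈ [0, 9/37)
j=1 picked index 0: u0 ∈ [-1/8, 35/296)
j=2 picked index 3: u0 ∈ [15/148, 35/148)
j=3 picked index 5: u0 ∈ [33/296, 105/296)
j=4 picked index 5: u0 ∈ [-1/74, 17/74)
j=5 picked index 6: u0 ∈ [31/296, 103/296)
j=6 picked index 6: u0 ∈ [-3/148, 33/148)
j=7 picked index 7: u0 ∈ [29/296, 1/8)
intersection: [33/296, 35/296)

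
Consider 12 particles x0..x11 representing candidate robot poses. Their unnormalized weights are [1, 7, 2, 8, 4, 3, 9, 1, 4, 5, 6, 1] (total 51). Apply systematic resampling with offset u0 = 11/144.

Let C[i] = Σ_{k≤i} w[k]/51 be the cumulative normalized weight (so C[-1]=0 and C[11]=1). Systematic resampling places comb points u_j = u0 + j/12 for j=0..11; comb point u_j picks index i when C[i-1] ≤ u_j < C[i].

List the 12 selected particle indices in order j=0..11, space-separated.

1 2 3 3 4 6 6 6 8 9 10 11

C = [1/51, 8/51, 10/51, 6/17, 22/51, 25/51, 2/3, 35/51, 13/17, 44/51, 50/51, 1]
j=0: u_0=11/144 ∈ [1/51, 8/51) → index 1
j=1: u_1=23/144 ∈ [8/51, 10/51) → index 2
j=2: u_2=35/144 ∈ [10/51, 6/17) → index 3
j=3: u_3=47/144 ∈ [10/51, 6/17) → index 3
j=4: u_4=59/144 ∈ [6/17, 22/51) → index 4
j=5: u_5=71/144 ∈ [25/51, 2/3) → index 6
j=6: u_6=83/144 ∈ [25/51, 2/3) → index 6
j=7: u_7=95/144 ∈ [25/51, 2/3) → index 6
j=8: u_8=107/144 ∈ [35/51, 13/17) → index 8
j=9: u_9=119/144 ∈ [13/17, 44/51) → index 9
j=10: u_10=131/144 ∈ [44/51, 50/51) → index 10
j=11: u_11=143/144 ∈ [50/51, 1) → index 11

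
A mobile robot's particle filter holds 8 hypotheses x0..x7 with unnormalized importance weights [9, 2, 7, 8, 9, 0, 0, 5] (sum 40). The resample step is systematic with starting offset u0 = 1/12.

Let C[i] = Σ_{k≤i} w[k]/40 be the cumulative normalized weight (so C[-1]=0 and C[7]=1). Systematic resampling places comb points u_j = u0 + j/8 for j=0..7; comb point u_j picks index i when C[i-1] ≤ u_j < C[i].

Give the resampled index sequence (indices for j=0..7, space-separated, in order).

C = [9/40, 11/40, 9/20, 13/20, 7/8, 7/8, 7/8, 1]
j=0: u_0=1/12 ∈ [0, 9/40) → index 0
j=1: u_1=5/24 ∈ [0, 9/40) → index 0
j=2: u_2=1/3 ∈ [11/40, 9/20) → index 2
j=3: u_3=11/24 ∈ [9/20, 13/20) → index 3
j=4: u_4=7/12 ∈ [9/20, 13/20) → index 3
j=5: u_5=17/24 ∈ [13/20, 7/8) → index 4
j=6: u_6=5/6 ∈ [13/20, 7/8) → index 4
j=7: u_7=23/24 ∈ [7/8, 1) → index 7

0 0 2 3 3 4 4 7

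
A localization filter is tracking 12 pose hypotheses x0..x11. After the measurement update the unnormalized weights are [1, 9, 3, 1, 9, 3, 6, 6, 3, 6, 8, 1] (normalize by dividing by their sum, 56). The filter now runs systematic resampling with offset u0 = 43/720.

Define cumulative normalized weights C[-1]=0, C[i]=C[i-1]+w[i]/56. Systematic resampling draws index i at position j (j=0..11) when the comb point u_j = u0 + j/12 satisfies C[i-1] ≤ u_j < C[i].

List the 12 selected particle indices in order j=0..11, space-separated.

1 1 2 4 4 6 6 7 8 9 10 10

C = [1/56, 5/28, 13/56, 1/4, 23/56, 13/28, 4/7, 19/28, 41/56, 47/56, 55/56, 1]
j=0: u_0=43/720 ∈ [1/56, 5/28) → index 1
j=1: u_1=103/720 ∈ [1/56, 5/28) → index 1
j=2: u_2=163/720 ∈ [5/28, 13/56) → index 2
j=3: u_3=223/720 ∈ [1/4, 23/56) → index 4
j=4: u_4=283/720 ∈ [1/4, 23/56) → index 4
j=5: u_5=343/720 ∈ [13/28, 4/7) → index 6
j=6: u_6=403/720 ∈ [13/28, 4/7) → index 6
j=7: u_7=463/720 ∈ [4/7, 19/28) → index 7
j=8: u_8=523/720 ∈ [19/28, 41/56) → index 8
j=9: u_9=583/720 ∈ [41/56, 47/56) → index 9
j=10: u_10=643/720 ∈ [47/56, 55/56) → index 10
j=11: u_11=703/720 ∈ [47/56, 55/56) → index 10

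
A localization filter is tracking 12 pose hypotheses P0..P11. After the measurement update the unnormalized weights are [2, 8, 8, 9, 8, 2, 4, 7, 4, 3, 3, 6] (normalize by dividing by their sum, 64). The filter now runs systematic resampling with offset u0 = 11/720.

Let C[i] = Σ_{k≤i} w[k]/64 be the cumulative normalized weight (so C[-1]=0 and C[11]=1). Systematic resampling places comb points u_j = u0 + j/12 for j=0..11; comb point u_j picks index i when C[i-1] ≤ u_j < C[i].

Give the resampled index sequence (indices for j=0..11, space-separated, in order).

C = [1/32, 5/32, 9/32, 27/64, 35/64, 37/64, 41/64, 3/4, 13/16, 55/64, 29/32, 1]
j=0: u_0=11/720 ∈ [0, 1/32) → index 0
j=1: u_1=71/720 ∈ [1/32, 5/32) → index 1
j=2: u_2=131/720 ∈ [5/32, 9/32) → index 2
j=3: u_3=191/720 ∈ [5/32, 9/32) → index 2
j=4: u_4=251/720 ∈ [9/32, 27/64) → index 3
j=5: u_5=311/720 ∈ [27/64, 35/64) → index 4
j=6: u_6=371/720 ∈ [27/64, 35/64) → index 4
j=7: u_7=431/720 ∈ [37/64, 41/64) → index 6
j=8: u_8=491/720 ∈ [41/64, 3/4) → index 7
j=9: u_9=551/720 ∈ [3/4, 13/16) → index 8
j=10: u_10=611/720 ∈ [13/16, 55/64) → index 9
j=11: u_11=671/720 ∈ [29/32, 1) → index 11

0 1 2 2 3 4 4 6 7 8 9 11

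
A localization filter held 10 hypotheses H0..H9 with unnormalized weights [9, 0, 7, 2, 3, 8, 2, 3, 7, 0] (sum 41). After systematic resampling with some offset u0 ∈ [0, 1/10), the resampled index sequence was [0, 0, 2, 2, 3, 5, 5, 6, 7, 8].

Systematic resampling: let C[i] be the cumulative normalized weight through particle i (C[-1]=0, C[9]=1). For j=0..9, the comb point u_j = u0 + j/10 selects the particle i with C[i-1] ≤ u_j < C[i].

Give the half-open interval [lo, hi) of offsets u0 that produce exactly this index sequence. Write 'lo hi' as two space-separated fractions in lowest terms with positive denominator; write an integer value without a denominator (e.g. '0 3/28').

4/205 6/205

C = [9/41, 9/41, 16/41, 18/41, 21/41, 29/41, 31/41, 34/41, 1, 1]
j=0 picked index 0: u0 ∈ [0, 9/41)
j=1 picked index 0: u0 ∈ [-1/10, 49/410)
j=2 picked index 2: u0 ∈ [4/205, 39/205)
j=3 picked index 2: u0 ∈ [-33/410, 37/410)
j=4 picked index 3: u0 ∈ [-2/205, 8/205)
j=5 picked index 5: u0 ∈ [1/82, 17/82)
j=6 picked index 5: u0 ∈ [-18/205, 22/205)
j=7 picked index 6: u0 ∈ [3/410, 23/410)
j=8 picked index 7: u0 ∈ [-9/205, 6/205)
j=9 picked index 8: u0 ∈ [-29/410, 1/10)
intersection: [4/205, 6/205)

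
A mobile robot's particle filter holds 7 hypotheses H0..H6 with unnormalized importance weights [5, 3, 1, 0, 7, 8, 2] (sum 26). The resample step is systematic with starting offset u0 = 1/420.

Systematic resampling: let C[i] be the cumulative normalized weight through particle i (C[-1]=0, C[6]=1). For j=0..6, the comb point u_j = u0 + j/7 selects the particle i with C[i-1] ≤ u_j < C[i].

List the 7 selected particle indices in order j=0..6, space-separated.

C = [5/26, 4/13, 9/26, 9/26, 8/13, 12/13, 1]
j=0: u_0=1/420 ∈ [0, 5/26) → index 0
j=1: u_1=61/420 ∈ [0, 5/26) → index 0
j=2: u_2=121/420 ∈ [5/26, 4/13) → index 1
j=3: u_3=181/420 ∈ [9/26, 8/13) → index 4
j=4: u_4=241/420 ∈ [9/26, 8/13) → index 4
j=5: u_5=43/60 ∈ [8/13, 12/13) → index 5
j=6: u_6=361/420 ∈ [8/13, 12/13) → index 5

0 0 1 4 4 5 5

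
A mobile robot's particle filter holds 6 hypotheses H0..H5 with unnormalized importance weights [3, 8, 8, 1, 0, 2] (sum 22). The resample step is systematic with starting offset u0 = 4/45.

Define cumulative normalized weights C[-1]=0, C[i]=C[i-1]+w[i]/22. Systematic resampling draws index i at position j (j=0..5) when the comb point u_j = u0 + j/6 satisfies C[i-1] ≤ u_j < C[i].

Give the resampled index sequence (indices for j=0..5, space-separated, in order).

0 1 1 2 2 5

C = [3/22, 1/2, 19/22, 10/11, 10/11, 1]
j=0: u_0=4/45 ∈ [0, 3/22) → index 0
j=1: u_1=23/90 ∈ [3/22, 1/2) → index 1
j=2: u_2=19/45 ∈ [3/22, 1/2) → index 1
j=3: u_3=53/90 ∈ [1/2, 19/22) → index 2
j=4: u_4=34/45 ∈ [1/2, 19/22) → index 2
j=5: u_5=83/90 ∈ [10/11, 1) → index 5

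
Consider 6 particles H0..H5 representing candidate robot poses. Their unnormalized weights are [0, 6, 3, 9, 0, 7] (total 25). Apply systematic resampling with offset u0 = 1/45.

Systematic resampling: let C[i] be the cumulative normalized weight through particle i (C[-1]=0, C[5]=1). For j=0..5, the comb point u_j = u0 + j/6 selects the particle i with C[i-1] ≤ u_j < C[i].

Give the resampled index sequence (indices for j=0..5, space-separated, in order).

1 1 2 3 3 5

C = [0, 6/25, 9/25, 18/25, 18/25, 1]
j=0: u_0=1/45 ∈ [0, 6/25) → index 1
j=1: u_1=17/90 ∈ [0, 6/25) → index 1
j=2: u_2=16/45 ∈ [6/25, 9/25) → index 2
j=3: u_3=47/90 ∈ [9/25, 18/25) → index 3
j=4: u_4=31/45 ∈ [9/25, 18/25) → index 3
j=5: u_5=77/90 ∈ [18/25, 1) → index 5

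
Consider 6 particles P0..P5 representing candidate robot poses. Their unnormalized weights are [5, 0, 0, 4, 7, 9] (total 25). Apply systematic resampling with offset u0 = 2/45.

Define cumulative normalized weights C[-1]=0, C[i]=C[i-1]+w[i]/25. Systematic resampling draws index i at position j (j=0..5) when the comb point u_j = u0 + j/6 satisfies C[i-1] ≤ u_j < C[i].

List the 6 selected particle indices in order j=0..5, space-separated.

C = [1/5, 1/5, 1/5, 9/25, 16/25, 1]
j=0: u_0=2/45 ∈ [0, 1/5) → index 0
j=1: u_1=19/90 ∈ [1/5, 9/25) → index 3
j=2: u_2=17/45 ∈ [9/25, 16/25) → index 4
j=3: u_3=49/90 ∈ [9/25, 16/25) → index 4
j=4: u_4=32/45 ∈ [16/25, 1) → index 5
j=5: u_5=79/90 ∈ [16/25, 1) → index 5

0 3 4 4 5 5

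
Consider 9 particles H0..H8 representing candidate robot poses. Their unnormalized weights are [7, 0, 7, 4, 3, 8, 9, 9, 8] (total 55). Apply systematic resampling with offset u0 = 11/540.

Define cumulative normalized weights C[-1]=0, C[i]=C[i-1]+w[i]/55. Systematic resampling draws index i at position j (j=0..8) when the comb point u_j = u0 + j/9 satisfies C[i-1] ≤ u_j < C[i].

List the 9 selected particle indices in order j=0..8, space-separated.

0 2 2 4 5 6 6 7 8

C = [7/55, 7/55, 14/55, 18/55, 21/55, 29/55, 38/55, 47/55, 1]
j=0: u_0=11/540 ∈ [0, 7/55) → index 0
j=1: u_1=71/540 ∈ [7/55, 14/55) → index 2
j=2: u_2=131/540 ∈ [7/55, 14/55) → index 2
j=3: u_3=191/540 ∈ [18/55, 21/55) → index 4
j=4: u_4=251/540 ∈ [21/55, 29/55) → index 5
j=5: u_5=311/540 ∈ [29/55, 38/55) → index 6
j=6: u_6=371/540 ∈ [29/55, 38/55) → index 6
j=7: u_7=431/540 ∈ [38/55, 47/55) → index 7
j=8: u_8=491/540 ∈ [47/55, 1) → index 8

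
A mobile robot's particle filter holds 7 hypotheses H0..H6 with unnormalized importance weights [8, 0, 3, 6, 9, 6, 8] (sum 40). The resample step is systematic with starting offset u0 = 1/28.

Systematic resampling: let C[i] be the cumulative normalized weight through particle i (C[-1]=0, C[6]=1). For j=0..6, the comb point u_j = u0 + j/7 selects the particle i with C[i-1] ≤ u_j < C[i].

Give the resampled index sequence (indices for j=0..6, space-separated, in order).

C = [1/5, 1/5, 11/40, 17/40, 13/20, 4/5, 1]
j=0: u_0=1/28 ∈ [0, 1/5) → index 0
j=1: u_1=5/28 ∈ [0, 1/5) → index 0
j=2: u_2=9/28 ∈ [11/40, 17/40) → index 3
j=3: u_3=13/28 ∈ [17/40, 13/20) → index 4
j=4: u_4=17/28 ∈ [17/40, 13/20) → index 4
j=5: u_5=3/4 ∈ [13/20, 4/5) → index 5
j=6: u_6=25/28 ∈ [4/5, 1) → index 6

0 0 3 4 4 5 6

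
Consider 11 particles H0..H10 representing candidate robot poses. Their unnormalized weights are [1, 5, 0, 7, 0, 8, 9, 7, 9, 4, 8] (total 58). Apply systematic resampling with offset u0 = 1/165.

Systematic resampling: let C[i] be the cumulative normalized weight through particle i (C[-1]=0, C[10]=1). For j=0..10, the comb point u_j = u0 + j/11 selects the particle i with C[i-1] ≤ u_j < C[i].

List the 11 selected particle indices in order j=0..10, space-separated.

0 1 3 5 6 6 7 8 8 9 10

C = [1/58, 3/29, 3/29, 13/58, 13/58, 21/58, 15/29, 37/58, 23/29, 25/29, 1]
j=0: u_0=1/165 ∈ [0, 1/58) → index 0
j=1: u_1=16/165 ∈ [1/58, 3/29) → index 1
j=2: u_2=31/165 ∈ [3/29, 13/58) → index 3
j=3: u_3=46/165 ∈ [13/58, 21/58) → index 5
j=4: u_4=61/165 ∈ [21/58, 15/29) → index 6
j=5: u_5=76/165 ∈ [21/58, 15/29) → index 6
j=6: u_6=91/165 ∈ [15/29, 37/58) → index 7
j=7: u_7=106/165 ∈ [37/58, 23/29) → index 8
j=8: u_8=11/15 ∈ [37/58, 23/29) → index 8
j=9: u_9=136/165 ∈ [23/29, 25/29) → index 9
j=10: u_10=151/165 ∈ [25/29, 1) → index 10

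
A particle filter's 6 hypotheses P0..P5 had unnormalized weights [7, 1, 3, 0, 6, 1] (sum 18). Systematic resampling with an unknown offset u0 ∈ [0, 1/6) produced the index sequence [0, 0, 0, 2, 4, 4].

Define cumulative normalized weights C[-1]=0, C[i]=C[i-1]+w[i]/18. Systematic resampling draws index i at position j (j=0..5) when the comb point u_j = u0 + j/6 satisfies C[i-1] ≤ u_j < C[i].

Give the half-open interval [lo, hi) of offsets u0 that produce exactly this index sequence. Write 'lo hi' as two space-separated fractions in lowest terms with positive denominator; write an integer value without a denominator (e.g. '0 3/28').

0 1/18

C = [7/18, 4/9, 11/18, 11/18, 17/18, 1]
j=0 picked index 0: u0 ∈ [0, 7/18)
j=1 picked index 0: u0 ∈ [-1/6, 2/9)
j=2 picked index 0: u0 ∈ [-1/3, 1/18)
j=3 picked index 2: u0 ∈ [-1/18, 1/9)
j=4 picked index 4: u0 ∈ [-1/18, 5/18)
j=5 picked index 4: u0 ∈ [-2/9, 1/9)
intersection: [0, 1/18)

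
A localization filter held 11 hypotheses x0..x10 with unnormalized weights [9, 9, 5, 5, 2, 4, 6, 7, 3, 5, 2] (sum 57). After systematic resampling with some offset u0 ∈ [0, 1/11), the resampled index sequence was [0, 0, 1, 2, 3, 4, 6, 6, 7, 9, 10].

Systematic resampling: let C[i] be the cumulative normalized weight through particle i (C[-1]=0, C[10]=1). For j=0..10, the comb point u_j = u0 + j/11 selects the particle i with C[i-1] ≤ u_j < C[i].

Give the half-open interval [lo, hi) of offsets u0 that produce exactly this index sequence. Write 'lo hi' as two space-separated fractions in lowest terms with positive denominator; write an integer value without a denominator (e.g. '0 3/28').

C = [3/19, 6/19, 23/57, 28/57, 10/19, 34/57, 40/57, 47/57, 50/57, 55/57, 1]
j=0 picked index 0: u0 ∈ [0, 3/19)
j=1 picked index 0: u0 ∈ [-1/11, 14/209)
j=2 picked index 1: u0 ∈ [-5/209, 28/209)
j=3 picked index 2: u0 ∈ [9/209, 82/627)
j=4 picked index 3: u0 ∈ [25/627, 80/627)
j=5 picked index 4: u0 ∈ [23/627, 15/209)
j=6 picked index 6: u0 ∈ [32/627, 98/627)
j=7 picked index 6: u0 ∈ [-25/627, 41/627)
j=8 picked index 7: u0 ∈ [-16/627, 61/627)
j=9 picked index 9: u0 ∈ [37/627, 92/627)
j=10 picked index 10: u0 ∈ [35/627, 1/11)
intersection: [37/627, 41/627)

37/627 41/627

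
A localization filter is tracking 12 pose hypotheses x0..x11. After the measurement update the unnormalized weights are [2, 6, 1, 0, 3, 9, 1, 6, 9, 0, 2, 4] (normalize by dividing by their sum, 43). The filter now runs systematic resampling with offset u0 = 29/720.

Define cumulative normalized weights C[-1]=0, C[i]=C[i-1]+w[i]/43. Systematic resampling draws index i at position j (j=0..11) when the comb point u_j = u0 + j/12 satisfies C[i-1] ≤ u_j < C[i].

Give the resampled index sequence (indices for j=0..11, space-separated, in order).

0 1 2 5 5 5 7 7 8 8 10 11

C = [2/43, 8/43, 9/43, 9/43, 12/43, 21/43, 22/43, 28/43, 37/43, 37/43, 39/43, 1]
j=0: u_0=29/720 ∈ [0, 2/43) → index 0
j=1: u_1=89/720 ∈ [2/43, 8/43) → index 1
j=2: u_2=149/720 ∈ [8/43, 9/43) → index 2
j=3: u_3=209/720 ∈ [12/43, 21/43) → index 5
j=4: u_4=269/720 ∈ [12/43, 21/43) → index 5
j=5: u_5=329/720 ∈ [12/43, 21/43) → index 5
j=6: u_6=389/720 ∈ [22/43, 28/43) → index 7
j=7: u_7=449/720 ∈ [22/43, 28/43) → index 7
j=8: u_8=509/720 ∈ [28/43, 37/43) → index 8
j=9: u_9=569/720 ∈ [28/43, 37/43) → index 8
j=10: u_10=629/720 ∈ [37/43, 39/43) → index 10
j=11: u_11=689/720 ∈ [39/43, 1) → index 11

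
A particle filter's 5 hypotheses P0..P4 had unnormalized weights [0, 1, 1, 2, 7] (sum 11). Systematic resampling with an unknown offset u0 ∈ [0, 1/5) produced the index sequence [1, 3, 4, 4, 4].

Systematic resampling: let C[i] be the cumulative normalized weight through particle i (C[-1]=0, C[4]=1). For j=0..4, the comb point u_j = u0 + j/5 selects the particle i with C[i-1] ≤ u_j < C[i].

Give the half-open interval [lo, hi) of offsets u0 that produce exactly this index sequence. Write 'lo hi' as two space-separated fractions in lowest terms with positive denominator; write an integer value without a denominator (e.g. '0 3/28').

C = [0, 1/11, 2/11, 4/11, 1]
j=0 picked index 1: u0 ∈ [0, 1/11)
j=1 picked index 3: u0 ∈ [-1/55, 9/55)
j=2 picked index 4: u0 ∈ [-2/55, 3/5)
j=3 picked index 4: u0 ∈ [-13/55, 2/5)
j=4 picked index 4: u0 ∈ [-24/55, 1/5)
intersection: [0, 1/11)

0 1/11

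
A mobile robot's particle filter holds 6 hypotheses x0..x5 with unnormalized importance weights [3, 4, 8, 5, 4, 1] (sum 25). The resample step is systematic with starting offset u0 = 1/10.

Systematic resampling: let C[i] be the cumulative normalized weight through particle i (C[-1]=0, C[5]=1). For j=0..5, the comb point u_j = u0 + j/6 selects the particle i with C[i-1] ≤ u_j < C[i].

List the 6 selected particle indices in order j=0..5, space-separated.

0 1 2 3 3 4

C = [3/25, 7/25, 3/5, 4/5, 24/25, 1]
j=0: u_0=1/10 ∈ [0, 3/25) → index 0
j=1: u_1=4/15 ∈ [3/25, 7/25) → index 1
j=2: u_2=13/30 ∈ [7/25, 3/5) → index 2
j=3: u_3=3/5 ∈ [3/5, 4/5) → index 3
j=4: u_4=23/30 ∈ [3/5, 4/5) → index 3
j=5: u_5=14/15 ∈ [4/5, 24/25) → index 4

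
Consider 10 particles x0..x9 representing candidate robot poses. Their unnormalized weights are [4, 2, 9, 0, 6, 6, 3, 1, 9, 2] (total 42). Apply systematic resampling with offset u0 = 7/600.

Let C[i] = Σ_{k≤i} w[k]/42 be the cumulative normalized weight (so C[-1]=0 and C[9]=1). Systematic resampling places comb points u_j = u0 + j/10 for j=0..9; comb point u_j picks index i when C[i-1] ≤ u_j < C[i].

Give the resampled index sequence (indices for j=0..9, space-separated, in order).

0 1 2 2 4 5 5 6 8 8

C = [2/21, 1/7, 5/14, 5/14, 1/2, 9/14, 5/7, 31/42, 20/21, 1]
j=0: u_0=7/600 ∈ [0, 2/21) → index 0
j=1: u_1=67/600 ∈ [2/21, 1/7) → index 1
j=2: u_2=127/600 ∈ [1/7, 5/14) → index 2
j=3: u_3=187/600 ∈ [1/7, 5/14) → index 2
j=4: u_4=247/600 ∈ [5/14, 1/2) → index 4
j=5: u_5=307/600 ∈ [1/2, 9/14) → index 5
j=6: u_6=367/600 ∈ [1/2, 9/14) → index 5
j=7: u_7=427/600 ∈ [9/14, 5/7) → index 6
j=8: u_8=487/600 ∈ [31/42, 20/21) → index 8
j=9: u_9=547/600 ∈ [31/42, 20/21) → index 8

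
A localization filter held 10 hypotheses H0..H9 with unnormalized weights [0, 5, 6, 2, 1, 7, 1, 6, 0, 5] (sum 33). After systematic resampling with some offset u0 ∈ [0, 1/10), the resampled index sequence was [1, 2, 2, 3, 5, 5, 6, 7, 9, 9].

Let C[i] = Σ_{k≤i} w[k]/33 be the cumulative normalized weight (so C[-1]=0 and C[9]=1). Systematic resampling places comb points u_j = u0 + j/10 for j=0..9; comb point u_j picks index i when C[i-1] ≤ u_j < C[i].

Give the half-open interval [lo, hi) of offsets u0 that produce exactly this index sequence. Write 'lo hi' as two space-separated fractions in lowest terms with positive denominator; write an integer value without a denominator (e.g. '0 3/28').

17/330 1/15

C = [0, 5/33, 1/3, 13/33, 14/33, 7/11, 2/3, 28/33, 28/33, 1]
j=0 picked index 1: u0 ∈ [0, 5/33)
j=1 picked index 2: u0 ∈ [17/330, 7/30)
j=2 picked index 2: u0 ∈ [-8/165, 2/15)
j=3 picked index 3: u0 ∈ [1/30, 31/330)
j=4 picked index 5: u0 ∈ [4/165, 13/55)
j=5 picked index 5: u0 ∈ [-5/66, 3/22)
j=6 picked index 6: u0 ∈ [2/55, 1/15)
j=7 picked index 7: u0 ∈ [-1/30, 49/330)
j=8 picked index 9: u0 ∈ [8/165, 1/5)
j=9 picked index 9: u0 ∈ [-17/330, 1/10)
intersection: [17/330, 1/15)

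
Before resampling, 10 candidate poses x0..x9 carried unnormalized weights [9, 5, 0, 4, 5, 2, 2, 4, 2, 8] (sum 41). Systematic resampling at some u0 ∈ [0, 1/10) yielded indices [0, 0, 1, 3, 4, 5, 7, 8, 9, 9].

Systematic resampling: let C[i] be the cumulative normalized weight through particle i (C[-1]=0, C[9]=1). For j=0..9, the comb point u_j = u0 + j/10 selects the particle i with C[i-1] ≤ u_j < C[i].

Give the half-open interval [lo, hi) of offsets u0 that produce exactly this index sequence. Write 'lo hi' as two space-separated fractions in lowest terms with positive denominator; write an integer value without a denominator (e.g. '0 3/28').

5/82 1/10

C = [9/41, 14/41, 14/41, 18/41, 23/41, 25/41, 27/41, 31/41, 33/41, 1]
j=0 picked index 0: u0 ∈ [0, 9/41)
j=1 picked index 0: u0 ∈ [-1/10, 49/410)
j=2 picked index 1: u0 ∈ [4/205, 29/205)
j=3 picked index 3: u0 ∈ [17/410, 57/410)
j=4 picked index 4: u0 ∈ [8/205, 33/205)
j=5 picked index 5: u0 ∈ [5/82, 9/82)
j=6 picked index 7: u0 ∈ [12/205, 32/205)
j=7 picked index 8: u0 ∈ [23/410, 43/410)
j=8 picked index 9: u0 ∈ [1/205, 1/5)
j=9 picked index 9: u0 ∈ [-39/410, 1/10)
intersection: [5/82, 1/10)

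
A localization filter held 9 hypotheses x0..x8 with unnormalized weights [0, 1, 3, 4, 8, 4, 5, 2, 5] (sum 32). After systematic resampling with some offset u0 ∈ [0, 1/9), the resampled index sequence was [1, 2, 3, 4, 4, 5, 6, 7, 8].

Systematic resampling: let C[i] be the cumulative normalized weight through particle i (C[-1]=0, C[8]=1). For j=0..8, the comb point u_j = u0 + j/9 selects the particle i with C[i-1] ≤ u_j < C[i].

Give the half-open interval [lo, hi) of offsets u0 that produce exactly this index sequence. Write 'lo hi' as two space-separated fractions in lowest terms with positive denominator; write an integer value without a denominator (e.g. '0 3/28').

C = [0, 1/32, 1/8, 1/4, 1/2, 5/8, 25/32, 27/32, 1]
j=0 picked index 1: u0 ∈ [0, 1/32)
j=1 picked index 2: u0 ∈ [-23/288, 1/72)
j=2 picked index 3: u0 ∈ [-7/72, 1/36)
j=3 picked index 4: u0 ∈ [-1/12, 1/6)
j=4 picked index 4: u0 ∈ [-7/36, 1/18)
j=5 picked index 5: u0 ∈ [-1/18, 5/72)
j=6 picked index 6: u0 ∈ [-1/24, 11/96)
j=7 picked index 7: u0 ∈ [1/288, 19/288)
j=8 picked index 8: u0 ∈ [-13/288, 1/9)
intersection: [1/288, 1/72)

1/288 1/72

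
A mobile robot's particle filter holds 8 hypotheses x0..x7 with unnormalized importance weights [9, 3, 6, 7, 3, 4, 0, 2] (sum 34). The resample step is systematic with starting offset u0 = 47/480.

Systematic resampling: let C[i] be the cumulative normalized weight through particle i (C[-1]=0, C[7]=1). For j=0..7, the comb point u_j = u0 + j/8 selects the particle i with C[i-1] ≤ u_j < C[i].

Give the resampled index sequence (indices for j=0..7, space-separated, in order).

C = [9/34, 6/17, 9/17, 25/34, 14/17, 16/17, 16/17, 1]
j=0: u_0=47/480 ∈ [0, 9/34) → index 0
j=1: u_1=107/480 ∈ [0, 9/34) → index 0
j=2: u_2=167/480 ∈ [9/34, 6/17) → index 1
j=3: u_3=227/480 ∈ [6/17, 9/17) → index 2
j=4: u_4=287/480 ∈ [9/17, 25/34) → index 3
j=5: u_5=347/480 ∈ [9/17, 25/34) → index 3
j=6: u_6=407/480 ∈ [14/17, 16/17) → index 5
j=7: u_7=467/480 ∈ [16/17, 1) → index 7

0 0 1 2 3 3 5 7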